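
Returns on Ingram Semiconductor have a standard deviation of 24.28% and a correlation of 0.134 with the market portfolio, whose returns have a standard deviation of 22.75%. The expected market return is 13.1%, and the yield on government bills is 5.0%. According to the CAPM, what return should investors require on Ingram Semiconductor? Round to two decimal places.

β = ρ × σ_i / σ_m = 0.134 × 24.28% / 22.75% = 0.1430
MRP = 13.1% − 5.0% = 8.10%
E(R) = 5.0% + 0.1430 × 8.1% = 6.16%

6.16%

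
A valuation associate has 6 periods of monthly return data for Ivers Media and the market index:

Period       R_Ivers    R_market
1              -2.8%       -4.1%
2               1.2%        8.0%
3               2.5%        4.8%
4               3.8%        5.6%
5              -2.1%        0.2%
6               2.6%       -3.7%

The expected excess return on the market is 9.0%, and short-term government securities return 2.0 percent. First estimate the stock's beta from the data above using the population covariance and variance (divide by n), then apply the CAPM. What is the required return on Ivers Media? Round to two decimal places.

Mean R_i = (-2.8 + 1.2 + 2.5 + 3.8 − 2.1 + 2.6) / 6 = 0.8667%
Mean R_m = (-4.1 + 8.0 + 4.8 + 5.6 + 0.2 − 3.7) / 6 = 1.8000%
Σ(R_i − R̄_i)(R_m − R̄_m) = 34.9600  ⇒  Cov = 34.9600 / 6 = 5.8267
Σ(R_m − R̄_m)² = 129.5000  ⇒  Var(R_m) = 129.5000 / 6 = 21.5833
β = Cov / Var(R_m) = 5.8267 / 21.5833 = 0.2700
E(R) = R_f + β × MRP = 2.0% + 0.2700 × 9.0% = 4.43%

4.43%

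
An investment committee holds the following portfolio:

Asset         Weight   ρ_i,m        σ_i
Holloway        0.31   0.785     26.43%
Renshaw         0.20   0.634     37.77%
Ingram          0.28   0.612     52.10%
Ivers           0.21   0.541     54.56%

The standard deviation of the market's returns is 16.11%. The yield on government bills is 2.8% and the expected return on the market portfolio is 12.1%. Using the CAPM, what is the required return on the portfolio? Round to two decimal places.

18.01%

β_Holloway = 0.785 × 26.43% / 16.11% = 1.2879
β_Renshaw = 0.634 × 37.77% / 16.11% = 1.4864
β_Ingram = 0.612 × 52.10% / 16.11% = 1.9792
β_Ivers = 0.541 × 54.56% / 16.11% = 1.8322
β_P = Σ w_i β_i = 0.31×1.2879 + 0.20×1.4864 + 0.28×1.9792 + 0.21×1.8322 = 1.6355
MRP = 12.1% − 2.8% = 9.30%
E(R_P) = R_f + β_P × MRP = 2.8% + 1.6355 × 9.3% = 18.01%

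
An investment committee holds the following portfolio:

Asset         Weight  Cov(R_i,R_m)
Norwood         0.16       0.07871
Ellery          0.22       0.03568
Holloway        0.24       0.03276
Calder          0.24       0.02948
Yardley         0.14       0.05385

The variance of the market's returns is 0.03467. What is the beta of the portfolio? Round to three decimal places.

1.238

β_Norwood = 0.07871 / 0.03467 = 2.2703
β_Ellery = 0.03568 / 0.03467 = 1.0291
β_Holloway = 0.03276 / 0.03467 = 0.9449
β_Calder = 0.02948 / 0.03467 = 0.8503
β_Yardley = 0.05385 / 0.03467 = 1.5532
β_P = Σ w_i β_i = 0.16×2.2703 + 0.22×1.0291 + 0.24×0.9449 + 0.24×0.8503 + 0.14×1.5532 = 1.2379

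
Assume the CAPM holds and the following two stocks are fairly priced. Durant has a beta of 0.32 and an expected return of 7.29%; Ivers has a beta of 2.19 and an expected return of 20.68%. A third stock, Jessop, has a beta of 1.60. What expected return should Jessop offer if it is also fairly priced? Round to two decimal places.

MRP (SML slope) = (20.68% − 7.29%) / (2.19 − 0.32) = 13.39% / 1.87 = 7.1604%
R_f (intercept) = 7.29% − 0.32 × 7.1604% = 4.9987%
E(R_Jessop) = R_f + β × MRP = 4.9987% + 1.60 × 7.1604% = 16.46%

16.46%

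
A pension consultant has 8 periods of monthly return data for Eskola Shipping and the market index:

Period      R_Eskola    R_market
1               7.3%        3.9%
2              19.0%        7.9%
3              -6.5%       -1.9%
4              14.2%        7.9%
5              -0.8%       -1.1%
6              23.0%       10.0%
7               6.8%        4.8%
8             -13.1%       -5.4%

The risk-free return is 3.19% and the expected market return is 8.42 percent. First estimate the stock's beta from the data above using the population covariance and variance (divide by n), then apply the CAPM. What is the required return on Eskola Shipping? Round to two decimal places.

Mean R_i = (7.3 + 19.0 − 6.5 + 14.2 − 0.8 + 23.0 + 6.8 − 13.1) / 8 = 6.2375%
Mean R_m = (3.9 + 7.9 − 1.9 + 7.9 − 1.1 + 10.0 + 4.8 − 5.4) / 8 = 3.2625%
Σ(R_i − R̄_i)(R_m − R̄_m) = 474.5613  ⇒  Cov = 474.5613 / 8 = 59.3202
Σ(R_m − R̄_m)² = 211.8988  ⇒  Var(R_m) = 211.8988 / 8 = 26.4874
β = Cov / Var(R_m) = 59.3202 / 26.4874 = 2.2396
MRP = 8.42% − 3.19% = 5.23%
E(R) = R_f + β × MRP = 3.19% + 2.2396 × 5.23% = 14.90%

14.90%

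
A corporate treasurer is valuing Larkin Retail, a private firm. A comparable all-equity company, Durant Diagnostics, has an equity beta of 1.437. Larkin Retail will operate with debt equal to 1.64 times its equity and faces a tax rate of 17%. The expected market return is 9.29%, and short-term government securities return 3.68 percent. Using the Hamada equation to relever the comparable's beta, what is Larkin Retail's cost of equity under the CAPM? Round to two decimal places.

β_L = β_U × [1 + (1 − t)(D/E)] = 1.437 × [1 + (1 − 0.17) × 1.64]
    = 1.437 × [1 + 0.83 × 1.64] = 1.437 × 2.3612 = 3.3930
MRP = 9.29% − 3.68% = 5.61%
E(R) = R_f + β_L × MRP = 3.68% + 3.3930 × 5.61% = 22.71%

22.71%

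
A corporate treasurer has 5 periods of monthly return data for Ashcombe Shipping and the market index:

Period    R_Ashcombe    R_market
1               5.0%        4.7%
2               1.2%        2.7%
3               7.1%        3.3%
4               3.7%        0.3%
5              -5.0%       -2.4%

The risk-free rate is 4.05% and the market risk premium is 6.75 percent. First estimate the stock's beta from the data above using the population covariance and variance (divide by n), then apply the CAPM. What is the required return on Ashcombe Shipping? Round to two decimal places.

13.24%

Mean R_i = (5.0 + 1.2 + 7.1 + 3.7 − 5.0) / 5 = 2.4000%
Mean R_m = (4.7 + 2.7 + 3.3 + 0.3 − 2.4) / 5 = 1.7200%
Σ(R_i − R̄_i)(R_m − R̄_m) = 42.6400  ⇒  Cov = 42.6400 / 5 = 8.5280
Σ(R_m − R̄_m)² = 31.3280  ⇒  Var(R_m) = 31.3280 / 5 = 6.2656
β = Cov / Var(R_m) = 8.5280 / 6.2656 = 1.3611
E(R) = R_f + β × MRP = 4.05% + 1.3611 × 6.75% = 13.24%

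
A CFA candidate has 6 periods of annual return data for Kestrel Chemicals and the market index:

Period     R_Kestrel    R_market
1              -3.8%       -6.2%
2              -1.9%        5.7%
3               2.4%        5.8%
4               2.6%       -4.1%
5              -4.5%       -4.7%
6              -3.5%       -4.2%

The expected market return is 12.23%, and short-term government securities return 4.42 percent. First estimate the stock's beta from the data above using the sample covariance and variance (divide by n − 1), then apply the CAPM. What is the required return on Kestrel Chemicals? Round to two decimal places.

6.52%

Mean R_i = (-3.8 − 1.9 + 2.4 + 2.6 − 4.5 − 3.5) / 6 = -1.4500%
Mean R_m = (-6.2 + 5.7 + 5.8 − 4.1 − 4.7 − 4.2) / 6 = -1.2833%
Σ(R_i − R̄_i)(R_m − R̄_m) = 40.6750  ⇒  Cov = 40.6750 / 5 = 8.1350
Σ(R_m − R̄_m)² = 151.2283  ⇒  Var(R_m) = 151.2283 / 5 = 30.2457
β = Cov / Var(R_m) = 8.1350 / 30.2457 = 0.2690
MRP = 12.23% − 4.42% = 7.81%
E(R) = R_f + β × MRP = 4.42% + 0.2690 × 7.81% = 6.52%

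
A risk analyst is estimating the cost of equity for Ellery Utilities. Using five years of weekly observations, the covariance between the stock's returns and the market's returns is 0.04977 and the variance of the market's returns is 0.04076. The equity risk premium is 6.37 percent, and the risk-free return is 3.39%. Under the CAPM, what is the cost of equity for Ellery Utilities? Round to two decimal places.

11.17%

β = Cov(R_i, R_m) / Var(R_m) = 0.04977 / 0.04076 = 1.2211
E(R) = R_f + β × MRP = 3.39% + 1.2211 × 6.37% = 11.17%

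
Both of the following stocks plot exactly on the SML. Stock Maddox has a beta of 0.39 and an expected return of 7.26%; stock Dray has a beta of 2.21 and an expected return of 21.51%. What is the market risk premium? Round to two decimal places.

Both satisfy E(R) = R_f + β·MRP, so the slope of the SML is
MRP = (21.51% − 7.26%) / (2.21 − 0.39) = 14.25% / 1.82 = 7.8297%

7.83%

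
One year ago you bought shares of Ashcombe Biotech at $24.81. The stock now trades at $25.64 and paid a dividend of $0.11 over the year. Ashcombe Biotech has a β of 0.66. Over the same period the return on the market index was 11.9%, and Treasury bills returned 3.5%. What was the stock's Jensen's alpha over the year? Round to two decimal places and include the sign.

Realised HPR = (P1 + D1 − P0) / P0 = (25.64 + 0.11 − 24.81) / 24.81 = 0.94 / 24.81 = 3.7888%
MRP = 11.9% − 3.5% = 8.40%
CAPM required = R_f + β·MRP = 3.5% + 0.66 × 8.4% = 9.0440%
α = realised − required = 3.7888% − 9.0440% = -5.26%

-5.26%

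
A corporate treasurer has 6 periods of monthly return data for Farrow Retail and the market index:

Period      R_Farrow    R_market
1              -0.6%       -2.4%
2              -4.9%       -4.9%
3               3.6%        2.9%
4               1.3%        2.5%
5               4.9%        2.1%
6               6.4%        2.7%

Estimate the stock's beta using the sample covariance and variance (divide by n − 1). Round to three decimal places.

Mean R_i = (-0.6 − 4.9 + 3.6 + 1.3 + 4.9 + 6.4) / 6 = 1.7833%
Mean R_m = (-2.4 − 4.9 + 2.9 + 2.5 + 2.1 + 2.7) / 6 = 0.4833%
Σ(R_i − R̄_i)(R_m − R̄_m) = 61.5383  ⇒  Cov = 61.5383 / 5 = 12.3077
Σ(R_m − R̄_m)² = 54.7283  ⇒  Var(R_m) = 54.7283 / 5 = 10.9457
β = Cov / Var(R_m) = 12.3077 / 10.9457 = 1.1244

1.124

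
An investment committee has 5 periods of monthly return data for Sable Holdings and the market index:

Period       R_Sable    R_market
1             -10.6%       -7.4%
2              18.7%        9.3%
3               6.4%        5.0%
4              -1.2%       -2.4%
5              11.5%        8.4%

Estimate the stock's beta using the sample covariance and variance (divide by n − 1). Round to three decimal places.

Mean R_i = (-10.6 + 18.7 + 6.4 − 1.2 + 11.5) / 5 = 4.9600%
Mean R_m = (-7.4 + 9.3 + 5.0 − 2.4 + 8.4) / 5 = 2.5800%
Σ(R_i − R̄_i)(R_m − R̄_m) = 319.8460  ⇒  Cov = 319.8460 / 4 = 79.9615
Σ(R_m − R̄_m)² = 209.2880  ⇒  Var(R_m) = 209.2880 / 4 = 52.3220
β = Cov / Var(R_m) = 79.9615 / 52.3220 = 1.5283

1.528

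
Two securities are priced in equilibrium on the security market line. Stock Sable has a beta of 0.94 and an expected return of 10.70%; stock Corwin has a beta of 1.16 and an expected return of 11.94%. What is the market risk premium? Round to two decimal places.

5.64%

Both satisfy E(R) = R_f + β·MRP, so the slope of the SML is
MRP = (11.94% − 10.70%) / (1.16 − 0.94) = 1.24% / 0.22 = 5.6364%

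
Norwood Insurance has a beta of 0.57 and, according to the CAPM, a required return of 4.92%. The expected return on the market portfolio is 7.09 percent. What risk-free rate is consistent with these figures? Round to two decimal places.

E(R) = R_f + β(E(R_m) − R_f) = R_f(1 − β) + β·E(R_m)
4.92% = R_f × (1 − 0.57) + 0.57 × 7.09%
4.92% = R_f × 0.43 + 4.0413%
R_f = (4.92% − 4.0413%) / 0.43 = 2.04%

2.04%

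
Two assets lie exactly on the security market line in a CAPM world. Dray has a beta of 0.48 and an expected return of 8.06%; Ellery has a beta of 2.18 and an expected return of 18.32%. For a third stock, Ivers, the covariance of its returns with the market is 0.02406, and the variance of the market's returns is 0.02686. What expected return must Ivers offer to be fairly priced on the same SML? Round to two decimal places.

MRP = (18.32% − 8.06%) / (2.18 − 0.48) = 6.0353%
R_f = 8.06% − 0.48 × 6.0353% = 5.1631%
β_Ivers = Cov / Var(R_m) = 0.02406 / 0.02686 = 0.8958
E(R_Ivers) = R_f + β × MRP = 5.1631% + 0.8958 × 6.0353% = 10.57%

10.57%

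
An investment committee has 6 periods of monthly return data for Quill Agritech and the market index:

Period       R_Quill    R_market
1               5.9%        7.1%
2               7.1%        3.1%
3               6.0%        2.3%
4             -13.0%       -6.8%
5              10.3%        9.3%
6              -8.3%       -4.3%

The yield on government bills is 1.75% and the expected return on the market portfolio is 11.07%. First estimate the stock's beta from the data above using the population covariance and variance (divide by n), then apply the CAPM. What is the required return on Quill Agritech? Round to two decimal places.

Mean R_i = (5.9 + 7.1 + 6.0 − 13.0 + 10.3 − 8.3) / 6 = 1.3333%
Mean R_m = (7.1 + 3.1 + 2.3 − 6.8 + 9.3 − 4.3) / 6 = 1.7833%
Σ(R_i − R̄_i)(R_m − R̄_m) = 283.3133  ⇒  Cov = 283.3133 / 6 = 47.2189
Σ(R_m − R̄_m)² = 197.4483  ⇒  Var(R_m) = 197.4483 / 6 = 32.9081
β = Cov / Var(R_m) = 47.2189 / 32.9081 = 1.4349
MRP = 11.07% − 1.75% = 9.32%
E(R) = R_f + β × MRP = 1.75% + 1.4349 × 9.32% = 15.12%

15.12%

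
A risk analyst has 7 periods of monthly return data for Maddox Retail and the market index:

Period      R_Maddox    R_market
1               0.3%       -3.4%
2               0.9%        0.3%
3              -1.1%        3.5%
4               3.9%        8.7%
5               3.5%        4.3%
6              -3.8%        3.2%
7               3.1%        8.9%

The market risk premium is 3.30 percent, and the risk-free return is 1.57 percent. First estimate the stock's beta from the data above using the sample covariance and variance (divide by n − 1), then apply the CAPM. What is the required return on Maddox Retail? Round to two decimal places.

2.58%

Mean R_i = (0.3 + 0.9 − 1.1 + 3.9 + 3.5 − 3.8 + 3.1) / 7 = 0.9714%
Mean R_m = (-3.4 + 0.3 + 3.5 + 8.7 + 4.3 + 3.2 + 8.9) / 7 = 3.6429%
Σ(R_i − R̄_i)(R_m − R̄_m) = 35.0386  ⇒  Cov = 35.0386 / 6 = 5.8398
Σ(R_m − R̄_m)² = 114.6371  ⇒  Var(R_m) = 114.6371 / 6 = 19.1062
β = Cov / Var(R_m) = 5.8398 / 19.1062 = 0.3056
E(R) = R_f + β × MRP = 1.57% + 0.3056 × 3.30% = 2.58%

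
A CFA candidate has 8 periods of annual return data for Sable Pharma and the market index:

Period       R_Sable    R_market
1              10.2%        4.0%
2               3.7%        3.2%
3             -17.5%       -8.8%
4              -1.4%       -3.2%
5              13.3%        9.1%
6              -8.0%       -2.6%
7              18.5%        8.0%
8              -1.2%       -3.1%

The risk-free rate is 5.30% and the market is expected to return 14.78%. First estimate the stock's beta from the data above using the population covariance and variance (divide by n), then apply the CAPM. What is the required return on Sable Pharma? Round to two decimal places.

22.40%

Mean R_i = (10.2 + 3.7 − 17.5 − 1.4 + 13.3 − 8.0 + 18.5 − 1.2) / 8 = 2.2000%
Mean R_m = (4.0 + 3.2 − 8.8 − 3.2 + 9.1 − 2.6 + 8.0 − 3.1) / 8 = 0.8250%
Σ(R_i − R̄_i)(R_m − R̄_m) = 490.1500  ⇒  Cov = 490.1500 / 8 = 61.2688
Σ(R_m − R̄_m)² = 271.6550  ⇒  Var(R_m) = 271.6550 / 8 = 33.9569
β = Cov / Var(R_m) = 61.2688 / 33.9569 = 1.8043
MRP = 14.78% − 5.30% = 9.48%
E(R) = R_f + β × MRP = 5.30% + 1.8043 × 9.48% = 22.40%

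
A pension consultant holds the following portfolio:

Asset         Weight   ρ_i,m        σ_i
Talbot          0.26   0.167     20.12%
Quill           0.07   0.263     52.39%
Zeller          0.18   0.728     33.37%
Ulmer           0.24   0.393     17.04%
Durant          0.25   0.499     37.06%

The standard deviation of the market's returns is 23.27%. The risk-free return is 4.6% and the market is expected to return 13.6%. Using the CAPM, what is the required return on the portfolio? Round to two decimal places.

β_Talbot = 0.167 × 20.12% / 23.27% = 0.1444
β_Quill = 0.263 × 52.39% / 23.27% = 0.5921
β_Zeller = 0.728 × 33.37% / 23.27% = 1.0440
β_Ulmer = 0.393 × 17.04% / 23.27% = 0.2878
β_Durant = 0.499 × 37.06% / 23.27% = 0.7947
β_P = Σ w_i β_i = 0.26×0.1444 + 0.07×0.5921 + 0.18×1.0440 + 0.24×0.2878 + 0.25×0.7947 = 0.5347
MRP = 13.6% − 4.6% = 9.00%
E(R_P) = R_f + β_P × MRP = 4.6% + 0.5347 × 9.0% = 9.41%

9.41%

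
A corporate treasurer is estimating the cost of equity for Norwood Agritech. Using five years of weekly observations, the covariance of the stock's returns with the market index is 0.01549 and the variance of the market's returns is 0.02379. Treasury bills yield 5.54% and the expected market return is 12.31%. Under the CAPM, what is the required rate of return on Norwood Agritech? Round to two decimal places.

β = Cov(R_i, R_m) / Var(R_m) = 0.01549 / 0.02379 = 0.6511
MRP = 12.31% − 5.54% = 6.77%
E(R) = R_f + β × MRP = 5.54% + 0.6511 × 6.77% = 9.95%

9.95%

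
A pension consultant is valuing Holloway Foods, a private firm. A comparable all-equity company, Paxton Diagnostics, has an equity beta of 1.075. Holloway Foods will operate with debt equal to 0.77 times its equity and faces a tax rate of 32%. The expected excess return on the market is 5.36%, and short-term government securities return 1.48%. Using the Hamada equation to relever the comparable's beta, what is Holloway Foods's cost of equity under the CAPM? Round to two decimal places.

10.26%

β_L = β_U × [1 + (1 − t)(D/E)] = 1.075 × [1 + (1 − 0.32) × 0.77]
    = 1.075 × [1 + 0.68 × 0.77] = 1.075 × 1.5236 = 1.6379
E(R) = R_f + β_L × MRP = 1.48% + 1.6379 × 5.36% = 10.26%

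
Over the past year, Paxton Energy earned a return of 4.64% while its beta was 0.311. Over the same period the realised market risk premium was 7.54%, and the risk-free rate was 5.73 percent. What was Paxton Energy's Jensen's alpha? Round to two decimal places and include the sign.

-3.43%

CAPM benchmark = R_f + β(R_m − R_f) = 5.73% + 0.311 × 7.54% = 8.07494%
α = actual − benchmark = 4.64% − 8.07494% = -3.43%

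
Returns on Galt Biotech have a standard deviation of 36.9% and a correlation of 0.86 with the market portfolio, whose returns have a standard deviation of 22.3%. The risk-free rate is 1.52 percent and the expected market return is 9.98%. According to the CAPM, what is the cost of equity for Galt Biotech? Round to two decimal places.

13.56%

β = ρ × σ_i / σ_m = 0.86 × 36.9% / 22.3% = 1.4230
MRP = 9.98% − 1.52% = 8.46%
E(R) = 1.52% + 1.4230 × 8.46% = 13.56%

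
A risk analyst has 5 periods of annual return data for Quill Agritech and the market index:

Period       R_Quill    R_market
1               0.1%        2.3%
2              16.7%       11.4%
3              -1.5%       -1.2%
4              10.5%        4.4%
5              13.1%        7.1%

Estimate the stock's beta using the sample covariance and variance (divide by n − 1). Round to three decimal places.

1.588

Mean R_i = (0.1 + 16.7 − 1.5 + 10.5 + 13.1) / 5 = 7.7800%
Mean R_m = (2.3 + 11.4 − 1.2 + 4.4 + 7.1) / 5 = 4.8000%
Σ(R_i − R̄_i)(R_m − R̄_m) = 144.9000  ⇒  Cov = 144.9000 / 4 = 36.2250
Σ(R_m − R̄_m)² = 91.2600  ⇒  Var(R_m) = 91.2600 / 4 = 22.8150
β = Cov / Var(R_m) = 36.2250 / 22.8150 = 1.5878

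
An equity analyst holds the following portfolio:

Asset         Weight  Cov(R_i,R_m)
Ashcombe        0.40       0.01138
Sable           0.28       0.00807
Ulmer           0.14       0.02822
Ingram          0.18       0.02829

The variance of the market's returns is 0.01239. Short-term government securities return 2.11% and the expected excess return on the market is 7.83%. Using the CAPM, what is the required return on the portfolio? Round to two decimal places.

β_Ashcombe = 0.01138 / 0.01239 = 0.9185
β_Sable = 0.00807 / 0.01239 = 0.6513
β_Ulmer = 0.02822 / 0.01239 = 2.2776
β_Ingram = 0.02829 / 0.01239 = 2.2833
β_P = Σ w_i β_i = 0.40×0.9185 + 0.28×0.6513 + 0.14×2.2776 + 0.18×2.2833 = 1.2796
E(R_P) = R_f + β_P × MRP = 2.11% + 1.2796 × 7.83% = 12.13%

12.13%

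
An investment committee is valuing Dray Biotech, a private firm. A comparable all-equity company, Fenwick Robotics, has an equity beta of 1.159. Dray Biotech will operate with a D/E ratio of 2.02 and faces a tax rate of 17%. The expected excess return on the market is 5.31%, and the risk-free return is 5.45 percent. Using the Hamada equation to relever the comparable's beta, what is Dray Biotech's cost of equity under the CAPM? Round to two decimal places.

21.92%

β_L = β_U × [1 + (1 − t)(D/E)] = 1.159 × [1 + (1 − 0.17) × 2.02]
    = 1.159 × [1 + 0.83 × 2.02] = 1.159 × 2.6766 = 3.1022
E(R) = R_f + β_L × MRP = 5.45% + 3.1022 × 5.31% = 21.92%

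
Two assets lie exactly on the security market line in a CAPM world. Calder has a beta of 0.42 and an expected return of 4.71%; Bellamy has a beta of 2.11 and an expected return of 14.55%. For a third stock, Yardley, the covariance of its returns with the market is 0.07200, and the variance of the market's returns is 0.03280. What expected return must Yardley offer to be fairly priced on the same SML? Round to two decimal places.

15.05%

MRP = (14.55% − 4.71%) / (2.11 − 0.42) = 5.8225%
R_f = 4.71% − 0.42 × 5.8225% = 2.2646%
β_Yardley = Cov / Var(R_m) = 0.07200 / 0.03280 = 2.1951
E(R_Yardley) = R_f + β × MRP = 2.2646% + 2.1951 × 5.8225% = 15.05%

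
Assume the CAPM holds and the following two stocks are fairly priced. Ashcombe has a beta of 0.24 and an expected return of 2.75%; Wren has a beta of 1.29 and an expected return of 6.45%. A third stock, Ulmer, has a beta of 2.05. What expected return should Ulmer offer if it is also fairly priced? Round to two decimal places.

MRP (SML slope) = (6.45% − 2.75%) / (1.29 − 0.24) = 3.70% / 1.05 = 3.5238%
R_f (intercept) = 2.75% − 0.24 × 3.5238% = 1.9043%
E(R_Ulmer) = R_f + β × MRP = 1.9043% + 2.05 × 3.5238% = 9.13%

9.13%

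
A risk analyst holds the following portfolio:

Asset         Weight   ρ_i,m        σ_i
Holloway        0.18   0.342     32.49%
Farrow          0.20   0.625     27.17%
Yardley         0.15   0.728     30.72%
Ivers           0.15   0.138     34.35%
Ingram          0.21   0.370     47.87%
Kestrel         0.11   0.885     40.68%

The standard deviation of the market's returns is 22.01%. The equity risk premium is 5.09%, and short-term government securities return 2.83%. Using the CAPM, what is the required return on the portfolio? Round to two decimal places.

β_Holloway = 0.342 × 32.49% / 22.01% = 0.5048
β_Farrow = 0.625 × 27.17% / 22.01% = 0.7715
β_Yardley = 0.728 × 30.72% / 22.01% = 1.0161
β_Ivers = 0.138 × 34.35% / 22.01% = 0.2154
β_Ingram = 0.370 × 47.87% / 22.01% = 0.8047
β_Kestrel = 0.885 × 40.68% / 22.01% = 1.6357
β_P = Σ w_i β_i = 0.18×0.5048 + 0.20×0.7715 + 0.15×1.0161 + 0.15×0.2154 + 0.21×0.8047 + 0.11×1.6357 = 0.7788
E(R_P) = R_f + β_P × MRP = 2.83% + 0.7788 × 5.09% = 6.79%

6.79%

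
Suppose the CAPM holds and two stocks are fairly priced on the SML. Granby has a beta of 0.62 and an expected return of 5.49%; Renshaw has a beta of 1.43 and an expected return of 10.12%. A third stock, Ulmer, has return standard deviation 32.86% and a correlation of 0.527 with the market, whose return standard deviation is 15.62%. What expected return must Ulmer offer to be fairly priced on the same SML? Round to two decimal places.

MRP = (10.12% − 5.49%) / (1.43 − 0.62) = 5.7160%
R_f = 5.49% − 0.62 × 5.7160% = 1.9461%
β_Ulmer = ρ·σ_i/σ_m = 0.527 × 32.86 / 15.62 = 1.1087
E(R_Ulmer) = R_f + β × MRP = 1.9461% + 1.1087 × 5.7160% = 8.28%

8.28%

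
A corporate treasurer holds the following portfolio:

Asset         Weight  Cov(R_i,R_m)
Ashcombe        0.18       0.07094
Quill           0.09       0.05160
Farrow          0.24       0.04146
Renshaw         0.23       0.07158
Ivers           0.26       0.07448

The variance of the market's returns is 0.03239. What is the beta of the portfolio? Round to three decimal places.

β_Ashcombe = 0.07094 / 0.03239 = 2.1902
β_Quill = 0.05160 / 0.03239 = 1.5931
β_Farrow = 0.04146 / 0.03239 = 1.2800
β_Renshaw = 0.07158 / 0.03239 = 2.2099
β_Ivers = 0.07448 / 0.03239 = 2.2995
β_P = Σ w_i β_i = 0.18×2.1902 + 0.09×1.5931 + 0.24×1.2800 + 0.23×2.2099 + 0.26×2.2995 = 1.9510

1.951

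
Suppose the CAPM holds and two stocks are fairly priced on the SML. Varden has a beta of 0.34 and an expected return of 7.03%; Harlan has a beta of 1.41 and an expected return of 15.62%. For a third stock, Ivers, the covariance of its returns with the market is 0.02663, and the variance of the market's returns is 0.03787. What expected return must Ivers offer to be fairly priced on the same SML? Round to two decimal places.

MRP = (15.62% − 7.03%) / (1.41 − 0.34) = 8.0280%
R_f = 7.03% − 0.34 × 8.0280% = 4.3005%
β_Ivers = Cov / Var(R_m) = 0.02663 / 0.03787 = 0.7032
E(R_Ivers) = R_f + β × MRP = 4.3005% + 0.7032 × 8.0280% = 9.95%

9.95%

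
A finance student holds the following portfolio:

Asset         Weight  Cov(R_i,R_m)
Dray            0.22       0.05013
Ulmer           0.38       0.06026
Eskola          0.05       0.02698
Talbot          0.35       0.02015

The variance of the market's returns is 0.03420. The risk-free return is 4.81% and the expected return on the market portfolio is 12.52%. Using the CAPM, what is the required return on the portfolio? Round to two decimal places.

14.35%

β_Dray = 0.05013 / 0.03420 = 1.4658
β_Ulmer = 0.06026 / 0.03420 = 1.7620
β_Eskola = 0.02698 / 0.03420 = 0.7889
β_Talbot = 0.02015 / 0.03420 = 0.5892
β_P = Σ w_i β_i = 0.22×1.4658 + 0.38×1.7620 + 0.05×0.7889 + 0.35×0.5892 = 1.2377
MRP = 12.52% − 4.81% = 7.71%
E(R_P) = R_f + β_P × MRP = 4.81% + 1.2377 × 7.71% = 14.35%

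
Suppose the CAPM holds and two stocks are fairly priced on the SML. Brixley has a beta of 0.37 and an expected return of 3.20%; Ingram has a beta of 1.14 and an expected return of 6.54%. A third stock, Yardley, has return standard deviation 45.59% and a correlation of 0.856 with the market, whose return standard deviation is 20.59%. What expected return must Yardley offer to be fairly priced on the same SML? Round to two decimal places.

MRP = (6.54% − 3.20%) / (1.14 − 0.37) = 4.3377%
R_f = 3.20% − 0.37 × 4.3377% = 1.5951%
β_Yardley = ρ·σ_i/σ_m = 0.856 × 45.59 / 20.59 = 1.8953
E(R_Yardley) = R_f + β × MRP = 1.5951% + 1.8953 × 4.3377% = 9.82%

9.82%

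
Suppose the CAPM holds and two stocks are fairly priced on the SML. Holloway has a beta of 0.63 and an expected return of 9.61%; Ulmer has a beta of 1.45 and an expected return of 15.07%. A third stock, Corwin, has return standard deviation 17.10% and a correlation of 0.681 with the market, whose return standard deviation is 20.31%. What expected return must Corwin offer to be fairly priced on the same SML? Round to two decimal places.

MRP = (15.07% − 9.61%) / (1.45 − 0.63) = 6.6585%
R_f = 9.61% − 0.63 × 6.6585% = 5.4151%
β_Corwin = ρ·σ_i/σ_m = 0.681 × 17.10 / 20.31 = 0.5734
E(R_Corwin) = R_f + β × MRP = 5.4151% + 0.5734 × 6.6585% = 9.23%

9.23%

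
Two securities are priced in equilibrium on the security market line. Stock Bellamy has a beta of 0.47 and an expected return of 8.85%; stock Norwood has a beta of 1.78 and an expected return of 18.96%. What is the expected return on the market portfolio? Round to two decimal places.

Both satisfy E(R) = R_f + β·MRP, so the slope of the SML is
MRP = (18.96% − 8.85%) / (1.78 − 0.47) = 10.11% / 1.31 = 7.7176%
R_f = E(R_Bellamy) − β_Bellamy·MRP = 8.85% − 0.47 × 7.7176% = 5.2227%
E(R_m) = R_f + MRP = 5.2227% + 7.7176% = 12.94%

12.94%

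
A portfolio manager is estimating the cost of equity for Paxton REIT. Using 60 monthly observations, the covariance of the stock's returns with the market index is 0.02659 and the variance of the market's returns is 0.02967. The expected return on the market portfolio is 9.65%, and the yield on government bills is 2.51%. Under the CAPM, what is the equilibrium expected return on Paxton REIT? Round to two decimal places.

8.91%

β = Cov(R_i, R_m) / Var(R_m) = 0.02659 / 0.02967 = 0.8962
MRP = 9.65% − 2.51% = 7.14%
E(R) = R_f + β × MRP = 2.51% + 0.8962 × 7.14% = 8.91%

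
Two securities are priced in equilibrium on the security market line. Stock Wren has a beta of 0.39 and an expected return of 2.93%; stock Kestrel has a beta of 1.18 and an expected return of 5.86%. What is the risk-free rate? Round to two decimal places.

Both satisfy E(R) = R_f + β·MRP, so the slope of the SML is
MRP = (5.86% − 2.93%) / (1.18 − 0.39) = 2.93% / 0.79 = 3.7089%
R_f = E(R_Wren) − β_Wren·MRP = 2.93% − 0.39 × 3.7089% = 1.4835%

1.48%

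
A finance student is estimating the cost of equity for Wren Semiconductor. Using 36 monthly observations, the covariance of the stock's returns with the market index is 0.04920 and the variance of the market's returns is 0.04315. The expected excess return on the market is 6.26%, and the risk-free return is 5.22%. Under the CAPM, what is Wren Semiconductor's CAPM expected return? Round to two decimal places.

12.36%

β = Cov(R_i, R_m) / Var(R_m) = 0.04920 / 0.04315 = 1.1402
E(R) = R_f + β × MRP = 5.22% + 1.1402 × 6.26% = 12.36%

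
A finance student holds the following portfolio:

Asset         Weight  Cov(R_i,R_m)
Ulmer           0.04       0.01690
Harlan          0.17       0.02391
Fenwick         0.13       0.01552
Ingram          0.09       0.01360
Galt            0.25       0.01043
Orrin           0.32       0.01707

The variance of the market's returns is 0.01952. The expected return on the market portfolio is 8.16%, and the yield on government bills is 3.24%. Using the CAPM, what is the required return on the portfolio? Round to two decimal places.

7.29%

β_Ulmer = 0.01690 / 0.01952 = 0.8658
β_Harlan = 0.02391 / 0.01952 = 1.2249
β_Fenwick = 0.01552 / 0.01952 = 0.7951
β_Ingram = 0.01360 / 0.01952 = 0.6967
β_Galt = 0.01043 / 0.01952 = 0.5343
β_Orrin = 0.01707 / 0.01952 = 0.8745
β_P = Σ w_i β_i = 0.04×0.8658 + 0.17×1.2249 + 0.13×0.7951 + 0.09×0.6967 + 0.25×0.5343 + 0.32×0.8745 = 0.8223
MRP = 8.16% − 3.24% = 4.92%
E(R_P) = R_f + β_P × MRP = 3.24% + 0.8223 × 4.92% = 7.29%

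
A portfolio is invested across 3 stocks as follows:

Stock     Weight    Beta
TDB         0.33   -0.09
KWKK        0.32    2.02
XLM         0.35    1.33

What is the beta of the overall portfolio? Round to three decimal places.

1.082

β_P = Σ w_i β_i = 0.33×-0.09 + 0.32×2.02 + 0.35×1.33 = 1.0822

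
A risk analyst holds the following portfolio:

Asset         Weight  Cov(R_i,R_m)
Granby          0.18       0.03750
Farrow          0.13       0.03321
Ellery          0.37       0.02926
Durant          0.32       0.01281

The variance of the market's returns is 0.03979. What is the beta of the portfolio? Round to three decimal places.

β_Granby = 0.03750 / 0.03979 = 0.9424
β_Farrow = 0.03321 / 0.03979 = 0.8346
β_Ellery = 0.02926 / 0.03979 = 0.7354
β_Durant = 0.01281 / 0.03979 = 0.3219
β_P = Σ w_i β_i = 0.18×0.9424 + 0.13×0.8346 + 0.37×0.7354 + 0.32×0.3219 = 0.6532

0.653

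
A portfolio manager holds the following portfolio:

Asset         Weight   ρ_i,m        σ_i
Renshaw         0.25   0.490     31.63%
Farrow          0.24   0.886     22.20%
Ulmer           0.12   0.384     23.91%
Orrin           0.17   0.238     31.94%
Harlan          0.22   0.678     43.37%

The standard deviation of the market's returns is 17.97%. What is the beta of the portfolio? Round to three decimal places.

β_Renshaw = 0.490 × 31.63% / 17.97% = 0.8625
β_Farrow = 0.886 × 22.20% / 17.97% = 1.0946
β_Ulmer = 0.384 × 23.91% / 17.97% = 0.5109
β_Orrin = 0.238 × 31.94% / 17.97% = 0.4230
β_Harlan = 0.678 × 43.37% / 17.97% = 1.6363
β_P = Σ w_i β_i = 0.25×0.8625 + 0.24×1.0946 + 0.12×0.5109 + 0.17×0.4230 + 0.22×1.6363 = 0.9715

0.972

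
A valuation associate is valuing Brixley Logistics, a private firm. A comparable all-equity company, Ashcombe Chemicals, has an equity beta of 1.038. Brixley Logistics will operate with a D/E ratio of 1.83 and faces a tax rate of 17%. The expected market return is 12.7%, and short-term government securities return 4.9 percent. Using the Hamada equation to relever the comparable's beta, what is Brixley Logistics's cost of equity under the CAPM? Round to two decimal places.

β_L = β_U × [1 + (1 − t)(D/E)] = 1.038 × [1 + (1 − 0.17) × 1.83]
    = 1.038 × [1 + 0.83 × 1.83] = 1.038 × 2.5189 = 2.6146
MRP = 12.7% − 4.9% = 7.80%
E(R) = R_f + β_L × MRP = 4.9% + 2.6146 × 7.8% = 25.29%

25.29%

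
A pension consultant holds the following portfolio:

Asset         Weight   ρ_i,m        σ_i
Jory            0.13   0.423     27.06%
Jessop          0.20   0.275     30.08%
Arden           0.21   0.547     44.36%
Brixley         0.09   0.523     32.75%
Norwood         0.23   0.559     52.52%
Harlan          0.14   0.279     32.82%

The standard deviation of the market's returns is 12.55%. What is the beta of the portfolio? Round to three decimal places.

1.419

β_Jory = 0.423 × 27.06% / 12.55% = 0.9121
β_Jessop = 0.275 × 30.08% / 12.55% = 0.6591
β_Arden = 0.547 × 44.36% / 12.55% = 1.9335
β_Brixley = 0.523 × 32.75% / 12.55% = 1.3648
β_Norwood = 0.559 × 52.52% / 12.55% = 2.3393
β_Harlan = 0.279 × 32.82% / 12.55% = 0.7296
β_P = Σ w_i β_i = 0.13×0.9121 + 0.20×0.6591 + 0.21×1.9335 + 0.09×1.3648 + 0.23×2.3393 + 0.14×0.7296 = 1.4194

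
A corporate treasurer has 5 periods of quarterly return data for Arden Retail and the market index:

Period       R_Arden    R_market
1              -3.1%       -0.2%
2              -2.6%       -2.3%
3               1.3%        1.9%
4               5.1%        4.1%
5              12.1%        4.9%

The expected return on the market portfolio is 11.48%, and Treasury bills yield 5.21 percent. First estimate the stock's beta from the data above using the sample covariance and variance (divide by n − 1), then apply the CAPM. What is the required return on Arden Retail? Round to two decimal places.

17.13%

Mean R_i = (-3.1 − 2.6 + 1.3 + 5.1 + 12.1) / 5 = 2.5600%
Mean R_m = (-0.2 − 2.3 + 1.9 + 4.1 + 4.9) / 5 = 1.6800%
Σ(R_i − R̄_i)(R_m − R̄_m) = 67.7660  ⇒  Cov = 67.7660 / 4 = 16.9415
Σ(R_m − R̄_m)² = 35.6480  ⇒  Var(R_m) = 35.6480 / 4 = 8.9120
β = Cov / Var(R_m) = 16.9415 / 8.9120 = 1.9010
MRP = 11.48% − 5.21% = 6.27%
E(R) = R_f + β × MRP = 5.21% + 1.9010 × 6.27% = 17.13%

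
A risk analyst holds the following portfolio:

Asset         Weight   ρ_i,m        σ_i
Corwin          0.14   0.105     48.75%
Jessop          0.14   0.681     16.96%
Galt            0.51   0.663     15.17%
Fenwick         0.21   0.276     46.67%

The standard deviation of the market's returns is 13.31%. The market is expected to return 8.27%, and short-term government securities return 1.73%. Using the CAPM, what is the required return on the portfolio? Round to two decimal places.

6.73%

β_Corwin = 0.105 × 48.75% / 13.31% = 0.3846
β_Jessop = 0.681 × 16.96% / 13.31% = 0.8678
β_Galt = 0.663 × 15.17% / 13.31% = 0.7557
β_Fenwick = 0.276 × 46.67% / 13.31% = 0.9678
β_P = Σ w_i β_i = 0.14×0.3846 + 0.14×0.8678 + 0.51×0.7557 + 0.21×0.9678 = 0.7640
MRP = 8.27% − 1.73% = 6.54%
E(R_P) = R_f + β_P × MRP = 1.73% + 0.7640 × 6.54% = 6.73%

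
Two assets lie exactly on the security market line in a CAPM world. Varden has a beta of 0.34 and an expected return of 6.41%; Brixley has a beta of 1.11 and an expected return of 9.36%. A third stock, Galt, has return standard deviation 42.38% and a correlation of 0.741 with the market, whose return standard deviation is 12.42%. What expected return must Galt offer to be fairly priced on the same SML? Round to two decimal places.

14.79%

MRP = (9.36% − 6.41%) / (1.11 − 0.34) = 3.8312%
R_f = 6.41% − 0.34 × 3.8312% = 5.1074%
β_Galt = ρ·σ_i/σ_m = 0.741 × 42.38 / 12.42 = 2.5285
E(R_Galt) = R_f + β × MRP = 5.1074% + 2.5285 × 3.8312% = 14.79%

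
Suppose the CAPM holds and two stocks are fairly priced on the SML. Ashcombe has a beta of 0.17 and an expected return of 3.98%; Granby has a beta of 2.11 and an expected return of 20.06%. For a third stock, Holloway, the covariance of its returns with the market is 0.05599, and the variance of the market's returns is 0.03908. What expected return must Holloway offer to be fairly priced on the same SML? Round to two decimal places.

14.45%

MRP = (20.06% − 3.98%) / (2.11 − 0.17) = 8.2887%
R_f = 3.98% − 0.17 × 8.2887% = 2.5709%
β_Holloway = Cov / Var(R_m) = 0.05599 / 0.03908 = 1.4327
E(R_Holloway) = R_f + β × MRP = 2.5709% + 1.4327 × 8.2887% = 14.45%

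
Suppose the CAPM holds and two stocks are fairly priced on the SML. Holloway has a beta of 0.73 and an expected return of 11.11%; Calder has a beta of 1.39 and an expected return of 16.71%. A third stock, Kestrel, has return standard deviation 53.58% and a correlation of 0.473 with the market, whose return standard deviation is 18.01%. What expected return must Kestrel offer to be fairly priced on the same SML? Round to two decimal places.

16.86%

MRP = (16.71% − 11.11%) / (1.39 − 0.73) = 8.4848%
R_f = 11.11% − 0.73 × 8.4848% = 4.9161%
β_Kestrel = ρ·σ_i/σ_m = 0.473 × 53.58 / 18.01 = 1.4072
E(R_Kestrel) = R_f + β × MRP = 4.9161% + 1.4072 × 8.4848% = 16.86%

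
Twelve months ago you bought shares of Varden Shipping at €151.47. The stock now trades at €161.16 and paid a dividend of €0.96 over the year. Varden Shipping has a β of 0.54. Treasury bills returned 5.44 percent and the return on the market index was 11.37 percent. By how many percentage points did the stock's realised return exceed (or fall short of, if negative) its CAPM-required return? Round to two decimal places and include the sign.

-1.61%

Realised HPR = (P1 + D1 − P0) / P0 = (161.16 + 0.96 − 151.47) / 151.47 = 10.65 / 151.47 = 7.0311%
MRP = 11.37% − 5.44% = 5.93%
CAPM required = R_f + β·MRP = 5.44% + 0.54 × 5.93% = 8.6422%
α = realised − required = 7.0311% − 8.6422% = -1.61%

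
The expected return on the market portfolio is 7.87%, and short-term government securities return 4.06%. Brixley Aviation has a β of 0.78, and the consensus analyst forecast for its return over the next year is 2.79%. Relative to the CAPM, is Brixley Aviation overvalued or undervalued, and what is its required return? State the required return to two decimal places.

Overvalued; required return 7.03%

MRP = 7.87% − 4.06% = 3.81%
Required return = R_f + β·MRP = 4.06% + 0.78 × 3.81% = 7.03%
Forecast 2.79% < required 7.03% → the stock plots below the SML → overvalued.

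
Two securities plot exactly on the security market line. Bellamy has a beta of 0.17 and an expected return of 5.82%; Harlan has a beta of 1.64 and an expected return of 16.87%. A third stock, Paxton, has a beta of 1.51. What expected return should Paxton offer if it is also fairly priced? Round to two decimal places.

15.89%

MRP (SML slope) = (16.87% − 5.82%) / (1.64 − 0.17) = 11.05% / 1.47 = 7.5170%
R_f (intercept) = 5.82% − 0.17 × 7.5170% = 4.5421%
E(R_Paxton) = R_f + β × MRP = 4.5421% + 1.51 × 7.5170% = 15.89%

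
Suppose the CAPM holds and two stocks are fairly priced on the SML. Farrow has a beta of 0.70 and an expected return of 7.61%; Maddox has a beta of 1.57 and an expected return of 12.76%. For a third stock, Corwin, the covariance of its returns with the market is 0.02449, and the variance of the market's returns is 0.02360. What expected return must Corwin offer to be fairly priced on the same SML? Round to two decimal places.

9.61%

MRP = (12.76% − 7.61%) / (1.57 − 0.70) = 5.9195%
R_f = 7.61% − 0.70 × 5.9195% = 3.4664%
β_Corwin = Cov / Var(R_m) = 0.02449 / 0.02360 = 1.0377
E(R_Corwin) = R_f + β × MRP = 3.4664% + 1.0377 × 5.9195% = 9.61%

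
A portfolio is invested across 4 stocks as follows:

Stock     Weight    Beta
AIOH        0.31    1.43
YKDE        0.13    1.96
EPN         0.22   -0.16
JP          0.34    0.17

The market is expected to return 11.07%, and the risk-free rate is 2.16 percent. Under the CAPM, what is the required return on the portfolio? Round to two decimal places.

8.58%

β_P = Σ w_i β_i = 0.31×1.43 + 0.13×1.96 + 0.22×-0.16 + 0.34×0.17 = 0.7207
MRP = 11.07% − 2.16% = 8.91%
E(R_P) = R_f + β_P × MRP = 2.16% + 0.7207 × 8.91% = 8.58%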